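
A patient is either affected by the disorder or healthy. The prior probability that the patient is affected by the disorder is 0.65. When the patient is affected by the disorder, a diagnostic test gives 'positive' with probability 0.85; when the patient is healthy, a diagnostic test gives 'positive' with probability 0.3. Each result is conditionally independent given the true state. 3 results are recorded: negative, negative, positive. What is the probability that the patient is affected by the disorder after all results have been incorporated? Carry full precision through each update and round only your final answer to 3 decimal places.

0.195

After 'negative': P(affected) = 0.15·0.6500 / (0.15·0.6500 + 0.7·0.3500) ≈ 0.2847
After 'negative': P(affected) = 0.15·0.2847 / (0.15·0.2847 + 0.7·0.7153) ≈ 0.0786
After 'positive': P(affected) = 0.85·0.0786 / (0.85·0.0786 + 0.3·0.9214) ≈ 0.1946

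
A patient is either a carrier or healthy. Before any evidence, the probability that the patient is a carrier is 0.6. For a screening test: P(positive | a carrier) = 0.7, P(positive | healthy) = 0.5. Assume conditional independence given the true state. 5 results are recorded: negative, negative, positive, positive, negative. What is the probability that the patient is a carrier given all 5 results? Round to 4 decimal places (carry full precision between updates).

0.3884

After 'negative': P(carrier) = 0.3·0.6000 / (0.3·0.6000 + 0.5·0.4000) ≈ 0.4737
After 'negative': P(carrier) = 0.3·0.4737 / (0.3·0.4737 + 0.5·0.5263) ≈ 0.3506
After 'positive': P(carrier) = 0.7·0.3506 / (0.7·0.3506 + 0.5·0.6494) ≈ 0.4305
After 'positive': P(carrier) = 0.7·0.4305 / (0.7·0.4305 + 0.5·0.5695) ≈ 0.5142
After 'negative': P(carrier) = 0.3·0.5142 / (0.3·0.5142 + 0.5·0.4858) ≈ 0.3884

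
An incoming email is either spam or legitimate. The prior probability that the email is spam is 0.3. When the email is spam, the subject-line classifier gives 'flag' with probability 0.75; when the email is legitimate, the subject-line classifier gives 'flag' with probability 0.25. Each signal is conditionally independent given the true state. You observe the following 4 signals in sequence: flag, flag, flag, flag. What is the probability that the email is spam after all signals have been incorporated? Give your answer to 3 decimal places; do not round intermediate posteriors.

After 'flag': P(spam) = 0.75·0.3000 / (0.75·0.3000 + 0.25·0.7000) ≈ 0.5625
After 'flag': P(spam) = 0.75·0.5625 / (0.75·0.5625 + 0.25·0.4375) ≈ 0.7941
After 'flag': P(spam) = 0.75·0.7941 / (0.75·0.7941 + 0.25·0.2059) ≈ 0.9205
After 'flag': P(spam) = 0.75·0.9205 / (0.75·0.9205 + 0.25·0.0795) ≈ 0.9720

0.972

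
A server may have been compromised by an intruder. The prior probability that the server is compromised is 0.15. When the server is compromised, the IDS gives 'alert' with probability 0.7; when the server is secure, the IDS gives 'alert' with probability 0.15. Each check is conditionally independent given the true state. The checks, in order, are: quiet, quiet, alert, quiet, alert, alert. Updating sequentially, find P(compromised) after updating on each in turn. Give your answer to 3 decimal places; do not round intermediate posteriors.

0.441

Apply Bayes' rule sequentially, carrying P(compromised) forward.
After 'quiet': P(compromised) = 0.3·0.1500 / (0.3·0.1500 + 0.85·0.8500) ≈ 0.0586
After 'quiet': P(compromised) = 0.3·0.0586 / (0.3·0.0586 + 0.85·0.9414) ≈ 0.0215
After 'alert': P(compromised) = 0.7·0.0215 / (0.7·0.0215 + 0.15·0.9785) ≈ 0.0930
After 'quiet': P(compromised) = 0.3·0.0930 / (0.3·0.0930 + 0.85·0.9070) ≈ 0.0349
After 'alert': P(compromised) = 0.7·0.0349 / (0.7·0.0349 + 0.15·0.9651) ≈ 0.1445
After 'alert': P(compromised) = 0.7·0.1445 / (0.7·0.1445 + 0.15·0.8555) ≈ 0.4409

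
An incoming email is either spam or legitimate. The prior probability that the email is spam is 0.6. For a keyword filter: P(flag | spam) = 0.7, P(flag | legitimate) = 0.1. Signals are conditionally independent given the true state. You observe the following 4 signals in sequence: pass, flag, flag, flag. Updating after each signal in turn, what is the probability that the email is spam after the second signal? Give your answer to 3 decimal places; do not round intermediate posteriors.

0.778

Each posterior becomes the prior for the next update.
After 'pass': P(spam) = 0.3·0.6000 / (0.3·0.6000 + 0.9·0.4000) ≈ 0.3333
After 'flag': P(spam) = 0.7·0.3333 / (0.7·0.3333 + 0.1·0.6667) ≈ 0.7778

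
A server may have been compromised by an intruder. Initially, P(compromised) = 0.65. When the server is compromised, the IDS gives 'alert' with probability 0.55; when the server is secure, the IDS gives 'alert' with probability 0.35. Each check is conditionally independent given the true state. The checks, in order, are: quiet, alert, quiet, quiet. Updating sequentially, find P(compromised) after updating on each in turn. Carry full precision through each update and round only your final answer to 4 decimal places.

0.4920

After 'quiet': P(compromised) = 0.45·0.6500 / (0.45·0.6500 + 0.65·0.3500) ≈ 0.5625
After 'alert': P(compromised) = 0.55·0.5625 / (0.55·0.5625 + 0.35·0.4375) ≈ 0.6689
After 'quiet': P(compromised) = 0.45·0.6689 / (0.45·0.6689 + 0.65·0.3311) ≈ 0.5831
After 'quiet': P(compromised) = 0.45·0.5831 / (0.45·0.5831 + 0.65·0.4169) ≈ 0.4920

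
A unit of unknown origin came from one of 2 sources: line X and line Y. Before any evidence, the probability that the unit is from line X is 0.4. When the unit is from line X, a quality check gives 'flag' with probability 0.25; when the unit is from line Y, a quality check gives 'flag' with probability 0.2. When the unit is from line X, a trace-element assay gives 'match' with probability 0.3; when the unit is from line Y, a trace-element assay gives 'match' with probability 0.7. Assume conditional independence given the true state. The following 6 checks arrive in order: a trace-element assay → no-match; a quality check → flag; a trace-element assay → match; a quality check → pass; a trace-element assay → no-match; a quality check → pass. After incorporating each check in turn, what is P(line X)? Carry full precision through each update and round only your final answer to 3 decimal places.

0.631

After a trace-element assay='no-match': P(line X) = 0.7·0.4000 / (0.7·0.4000 + 0.3·0.6000) ≈ 0.6087
After a quality check='flag': P(line X) = 0.25·0.6087 / (0.25·0.6087 + 0.2·0.3913) ≈ 0.6604
After a trace-element assay='match': P(line X) = 0.3·0.6604 / (0.3·0.6604 + 0.7·0.3396) ≈ 0.4545
After a quality check='pass': P(line X) = 0.75·0.4545 / (0.75·0.4545 + 0.8·0.5455) ≈ 0.4386
After a trace-element assay='no-match': P(line X) = 0.7·0.4386 / (0.7·0.4386 + 0.3·0.5614) ≈ 0.6458
After a quality check='pass': P(line X) = 0.75·0.6458 / (0.75·0.6458 + 0.8·0.3542) ≈ 0.6309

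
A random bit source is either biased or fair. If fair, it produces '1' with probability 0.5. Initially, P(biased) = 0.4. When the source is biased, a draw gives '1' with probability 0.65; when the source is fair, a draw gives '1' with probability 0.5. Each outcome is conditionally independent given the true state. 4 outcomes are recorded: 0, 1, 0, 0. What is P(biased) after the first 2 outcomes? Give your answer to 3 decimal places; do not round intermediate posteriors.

0.378

After '0': P(biased) = 0.35·0.4000 / (0.35·0.4000 + 0.5·0.6000) ≈ 0.3182
After '1': P(biased) = 0.65·0.3182 / (0.65·0.3182 + 0.5·0.6818) ≈ 0.3776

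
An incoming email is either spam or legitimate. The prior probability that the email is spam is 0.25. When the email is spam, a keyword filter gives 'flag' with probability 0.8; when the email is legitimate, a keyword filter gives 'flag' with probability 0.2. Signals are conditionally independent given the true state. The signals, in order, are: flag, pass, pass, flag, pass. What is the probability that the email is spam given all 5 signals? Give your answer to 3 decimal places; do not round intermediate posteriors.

0.077

Apply Bayes' rule sequentially, carrying P(spam) forward.
After 'flag': P(spam) = 0.8·0.2500 / (0.8·0.2500 + 0.2·0.7500) ≈ 0.5714
After 'pass': P(spam) = 0.2·0.5714 / (0.2·0.5714 + 0.8·0.4286) ≈ 0.2500
After 'pass': P(spam) = 0.2·0.2500 / (0.2·0.2500 + 0.8·0.7500) ≈ 0.0769
After 'flag': P(spam) = 0.8·0.0769 / (0.8·0.0769 + 0.2·0.9231) ≈ 0.2500
After 'pass': P(spam) = 0.2·0.2500 / (0.2·0.2500 + 0.8·0.7500) ≈ 0.0769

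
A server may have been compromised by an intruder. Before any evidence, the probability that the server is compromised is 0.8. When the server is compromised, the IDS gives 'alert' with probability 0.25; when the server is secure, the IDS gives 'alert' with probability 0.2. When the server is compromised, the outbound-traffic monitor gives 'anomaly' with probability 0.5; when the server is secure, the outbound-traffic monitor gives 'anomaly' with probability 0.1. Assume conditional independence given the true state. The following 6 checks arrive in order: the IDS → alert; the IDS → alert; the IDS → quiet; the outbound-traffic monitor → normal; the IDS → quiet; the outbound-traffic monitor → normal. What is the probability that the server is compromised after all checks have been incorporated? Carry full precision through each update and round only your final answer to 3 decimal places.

Each posterior becomes the prior for the next update.
After the IDS='alert': P(compromised) = 0.25·0.8000 / (0.25·0.8000 + 0.2·0.2000) ≈ 0.8333
After the IDS='alert': P(compromised) = 0.25·0.8333 / (0.25·0.8333 + 0.2·0.1667) ≈ 0.8621
After the IDS='quiet': P(compromised) = 0.75·0.8621 / (0.75·0.8621 + 0.8·0.1379) ≈ 0.8542
After the outbound-traffic monitor='normal': P(compromised) = 0.5·0.8542 / (0.5·0.8542 + 0.9·0.1458) ≈ 0.7650
After the IDS='quiet': P(compromised) = 0.75·0.7650 / (0.75·0.7650 + 0.8·0.2350) ≈ 0.7532
After the outbound-traffic monitor='normal': P(compromised) = 0.5·0.7532 / (0.5·0.7532 + 0.9·0.2468) ≈ 0.6290

0.629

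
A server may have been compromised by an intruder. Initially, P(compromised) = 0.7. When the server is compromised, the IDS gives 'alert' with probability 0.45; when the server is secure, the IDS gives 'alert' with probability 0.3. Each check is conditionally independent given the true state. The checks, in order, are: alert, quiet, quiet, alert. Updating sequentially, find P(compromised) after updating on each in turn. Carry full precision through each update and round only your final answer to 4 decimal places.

0.7642

After 'alert': P(compromised) = 0.45·0.7000 / (0.45·0.7000 + 0.3·0.3000) ≈ 0.7778
After 'quiet': P(compromised) = 0.55·0.7778 / (0.55·0.7778 + 0.7·0.2222) ≈ 0.7333
After 'quiet': P(compromised) = 0.55·0.7333 / (0.55·0.7333 + 0.7·0.2667) ≈ 0.6836
After 'alert': P(compromised) = 0.45·0.6836 / (0.45·0.6836 + 0.3·0.3164) ≈ 0.7642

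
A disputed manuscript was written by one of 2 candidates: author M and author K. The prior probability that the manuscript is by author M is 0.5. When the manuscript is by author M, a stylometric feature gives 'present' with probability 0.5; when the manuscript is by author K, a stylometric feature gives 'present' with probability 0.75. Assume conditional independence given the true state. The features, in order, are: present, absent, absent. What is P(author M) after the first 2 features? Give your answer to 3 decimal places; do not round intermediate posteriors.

0.571

After 'present': P(author M) = 0.5·0.5000 / (0.5·0.5000 + 0.75·0.5000) ≈ 0.4000
After 'absent': P(author M) = 0.5·0.4000 / (0.5·0.4000 + 0.25·0.6000) ≈ 0.5714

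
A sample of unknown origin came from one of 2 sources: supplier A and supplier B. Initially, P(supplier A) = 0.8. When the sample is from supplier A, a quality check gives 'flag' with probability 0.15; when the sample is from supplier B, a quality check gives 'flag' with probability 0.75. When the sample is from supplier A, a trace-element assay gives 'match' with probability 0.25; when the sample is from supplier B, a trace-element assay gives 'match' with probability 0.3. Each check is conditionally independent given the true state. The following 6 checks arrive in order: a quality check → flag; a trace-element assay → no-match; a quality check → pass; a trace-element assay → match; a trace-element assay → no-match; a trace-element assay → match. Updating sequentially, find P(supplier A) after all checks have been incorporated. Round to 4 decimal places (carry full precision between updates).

0.6844

After a quality check='flag': P(supplier A) = 0.15·0.8000 / (0.15·0.8000 + 0.75·0.2000) ≈ 0.4444
After a trace-element assay='no-match': P(supplier A) = 0.75·0.4444 / (0.75·0.4444 + 0.7·0.5556) ≈ 0.4615
After a quality check='pass': P(supplier A) = 0.85·0.4615 / (0.85·0.4615 + 0.25·0.5385) ≈ 0.7445
After a trace-element assay='match': P(supplier A) = 0.25·0.7445 / (0.25·0.7445 + 0.3·0.2555) ≈ 0.7083
After a trace-element assay='no-match': P(supplier A) = 0.75·0.7083 / (0.75·0.7083 + 0.7·0.2917) ≈ 0.7224
After a trace-element assay='match': P(supplier A) = 0.25·0.7224 / (0.25·0.7224 + 0.3·0.2776) ≈ 0.6844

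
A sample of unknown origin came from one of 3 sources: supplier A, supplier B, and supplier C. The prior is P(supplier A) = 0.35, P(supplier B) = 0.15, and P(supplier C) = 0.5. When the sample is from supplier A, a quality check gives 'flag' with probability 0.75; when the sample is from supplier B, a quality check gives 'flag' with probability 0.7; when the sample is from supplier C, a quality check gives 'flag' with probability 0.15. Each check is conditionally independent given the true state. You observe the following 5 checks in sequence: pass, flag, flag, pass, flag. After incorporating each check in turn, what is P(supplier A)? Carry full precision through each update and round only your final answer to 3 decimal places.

After 'pass': normaliser = 0.25·0.3500 + 0.3·0.1500 + 0.85·0.5000; P(supplier A) ≈ 0.1570, P(supplier B) ≈ 0.0807, P(supplier C) ≈ 0.7623
After 'flag': normaliser = 0.75·0.1570 + 0.7·0.0807 + 0.15·0.7623; P(supplier A) ≈ 0.4079, P(supplier B) ≈ 0.1958, P(supplier C) ≈ 0.3963
After 'flag': normaliser = 0.75·0.4079 + 0.7·0.1958 + 0.15·0.3963; P(supplier A) ≈ 0.6089, P(supplier B) ≈ 0.2728, P(supplier C) ≈ 0.1183
After 'pass': normaliser = 0.25·0.6089 + 0.3·0.2728 + 0.85·0.1183; P(supplier A) ≈ 0.4549, P(supplier B) ≈ 0.2446, P(supplier C) ≈ 0.3005
After 'flag': normaliser = 0.75·0.4549 + 0.7·0.2446 + 0.15·0.3005; P(supplier A) ≈ 0.6120, P(supplier B) ≈ 0.3071, P(supplier C) ≈ 0.0809

0.612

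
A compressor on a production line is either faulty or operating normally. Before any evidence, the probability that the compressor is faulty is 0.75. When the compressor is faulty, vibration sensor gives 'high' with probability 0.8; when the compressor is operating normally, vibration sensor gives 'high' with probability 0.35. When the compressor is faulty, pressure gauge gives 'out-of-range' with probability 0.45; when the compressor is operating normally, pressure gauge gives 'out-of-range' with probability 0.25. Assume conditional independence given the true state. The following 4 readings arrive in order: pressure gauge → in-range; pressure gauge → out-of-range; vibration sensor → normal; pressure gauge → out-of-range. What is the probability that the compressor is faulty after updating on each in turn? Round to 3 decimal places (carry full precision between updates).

0.687

After pressure gauge='in-range': P(faulty) = 0.55·0.7500 / (0.55·0.7500 + 0.75·0.2500) ≈ 0.6875
After pressure gauge='out-of-range': P(faulty) = 0.45·0.6875 / (0.45·0.6875 + 0.25·0.3125) ≈ 0.7984
After vibration sensor='normal': P(faulty) = 0.2·0.7984 / (0.2·0.7984 + 0.65·0.2016) ≈ 0.5492
After pressure gauge='out-of-range': P(faulty) = 0.45·0.5492 / (0.45·0.5492 + 0.25·0.4508) ≈ 0.6868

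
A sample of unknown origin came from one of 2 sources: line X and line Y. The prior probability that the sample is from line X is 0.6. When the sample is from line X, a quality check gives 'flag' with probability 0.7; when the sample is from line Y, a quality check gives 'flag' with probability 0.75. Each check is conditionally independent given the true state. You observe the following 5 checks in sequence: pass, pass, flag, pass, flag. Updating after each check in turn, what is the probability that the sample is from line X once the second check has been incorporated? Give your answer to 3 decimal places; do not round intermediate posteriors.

0.684

After 'pass': P(line X) = 0.3·0.6000 / (0.3·0.6000 + 0.25·0.4000) ≈ 0.6429
After 'pass': P(line X) = 0.3·0.6429 / (0.3·0.6429 + 0.25·0.3571) ≈ 0.6835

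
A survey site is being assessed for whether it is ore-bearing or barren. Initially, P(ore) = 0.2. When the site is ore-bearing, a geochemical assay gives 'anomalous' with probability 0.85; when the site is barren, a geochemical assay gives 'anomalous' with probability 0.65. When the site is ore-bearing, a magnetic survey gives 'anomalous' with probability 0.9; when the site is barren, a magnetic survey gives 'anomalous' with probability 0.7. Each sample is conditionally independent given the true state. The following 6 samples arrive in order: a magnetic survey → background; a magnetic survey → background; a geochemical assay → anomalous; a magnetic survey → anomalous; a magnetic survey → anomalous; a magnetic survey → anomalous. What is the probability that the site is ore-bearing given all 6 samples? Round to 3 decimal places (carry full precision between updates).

0.072

After a magnetic survey='background': P(ore) = 0.1·0.2000 / (0.1·0.2000 + 0.3·0.8000) ≈ 0.0769
After a magnetic survey='background': P(ore) = 0.1·0.0769 / (0.1·0.0769 + 0.3·0.9231) ≈ 0.0270
After a geochemical assay='anomalous': P(ore) = 0.85·0.0270 / (0.85·0.0270 + 0.65·0.9730) ≈ 0.0351
After a magnetic survey='anomalous': P(ore) = 0.9·0.0351 / (0.9·0.0351 + 0.7·0.9649) ≈ 0.0446
After a magnetic survey='anomalous': P(ore) = 0.9·0.0446 / (0.9·0.0446 + 0.7·0.9554) ≈ 0.0566
After a magnetic survey='anomalous': P(ore) = 0.9·0.0566 / (0.9·0.0566 + 0.7·0.9434) ≈ 0.0717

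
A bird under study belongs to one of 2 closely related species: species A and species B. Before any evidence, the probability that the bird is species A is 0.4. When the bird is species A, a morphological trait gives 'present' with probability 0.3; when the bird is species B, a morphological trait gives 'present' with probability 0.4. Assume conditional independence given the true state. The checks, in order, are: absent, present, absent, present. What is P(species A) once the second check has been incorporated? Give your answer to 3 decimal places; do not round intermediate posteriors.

0.368

After 'absent': P(species A) = 0.7·0.4000 / (0.7·0.4000 + 0.6·0.6000) ≈ 0.4375
After 'present': P(species A) = 0.3·0.4375 / (0.3·0.4375 + 0.4·0.5625) ≈ 0.3684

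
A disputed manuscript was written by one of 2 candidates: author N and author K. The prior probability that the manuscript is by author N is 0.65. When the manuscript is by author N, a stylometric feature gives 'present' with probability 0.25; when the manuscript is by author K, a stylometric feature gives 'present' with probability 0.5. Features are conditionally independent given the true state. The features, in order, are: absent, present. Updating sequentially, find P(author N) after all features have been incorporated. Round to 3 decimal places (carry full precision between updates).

0.582

Each posterior becomes the prior for the next update.
After 'absent': P(author N) = 0.75·0.6500 / (0.75·0.6500 + 0.5·0.3500) ≈ 0.7358
After 'present': P(author N) = 0.25·0.7358 / (0.25·0.7358 + 0.5·0.2642) ≈ 0.5821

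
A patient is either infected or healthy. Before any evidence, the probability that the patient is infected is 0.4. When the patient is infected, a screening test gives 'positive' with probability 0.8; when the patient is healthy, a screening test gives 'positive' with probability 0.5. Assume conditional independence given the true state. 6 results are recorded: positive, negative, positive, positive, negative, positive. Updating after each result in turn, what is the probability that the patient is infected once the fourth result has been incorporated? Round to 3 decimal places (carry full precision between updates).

After 'positive': P(infected) = 0.8·0.4000 / (0.8·0.4000 + 0.5·0.6000) ≈ 0.5161
After 'negative': P(infected) = 0.2·0.5161 / (0.2·0.5161 + 0.5·0.4839) ≈ 0.2991
After 'positive': P(infected) = 0.8·0.2991 / (0.8·0.2991 + 0.5·0.7009) ≈ 0.4057
After 'positive': P(infected) = 0.8·0.4057 / (0.8·0.4057 + 0.5·0.5943) ≈ 0.5220

0.522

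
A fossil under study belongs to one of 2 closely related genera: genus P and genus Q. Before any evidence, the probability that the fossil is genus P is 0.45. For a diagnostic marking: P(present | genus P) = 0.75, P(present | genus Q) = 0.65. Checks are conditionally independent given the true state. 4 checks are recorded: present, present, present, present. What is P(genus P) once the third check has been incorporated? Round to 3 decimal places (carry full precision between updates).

After 'present': P(genus P) = 0.75·0.4500 / (0.75·0.4500 + 0.65·0.5500) ≈ 0.4856
After 'present': P(genus P) = 0.75·0.4856 / (0.75·0.4856 + 0.65·0.5144) ≈ 0.5214
After 'present': P(genus P) = 0.75·0.5214 / (0.75·0.5214 + 0.65·0.4786) ≈ 0.5569

0.557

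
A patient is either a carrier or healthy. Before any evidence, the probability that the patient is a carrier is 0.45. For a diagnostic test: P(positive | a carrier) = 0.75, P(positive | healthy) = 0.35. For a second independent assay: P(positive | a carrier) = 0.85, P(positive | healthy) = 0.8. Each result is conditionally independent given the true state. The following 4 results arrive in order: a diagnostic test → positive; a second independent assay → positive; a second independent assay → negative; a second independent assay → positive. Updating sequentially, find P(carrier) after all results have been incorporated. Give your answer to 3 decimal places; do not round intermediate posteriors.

0.597

After a diagnostic test='positive': P(carrier) = 0.75·0.4500 / (0.75·0.4500 + 0.35·0.5500) ≈ 0.6368
After a second independent assay='positive': P(carrier) = 0.85·0.6368 / (0.85·0.6368 + 0.8·0.3632) ≈ 0.6507
After a second independent assay='negative': P(carrier) = 0.15·0.6507 / (0.15·0.6507 + 0.2·0.3493) ≈ 0.5828
After a second independent assay='positive': P(carrier) = 0.85·0.5828 / (0.85·0.5828 + 0.8·0.4172) ≈ 0.5975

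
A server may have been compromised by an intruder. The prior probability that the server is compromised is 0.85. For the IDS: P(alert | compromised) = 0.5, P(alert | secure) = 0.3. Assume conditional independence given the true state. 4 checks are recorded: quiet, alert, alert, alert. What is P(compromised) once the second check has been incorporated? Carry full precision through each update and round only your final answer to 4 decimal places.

0.8709

Apply Bayes' rule sequentially, carrying P(compromised) forward.
After 'quiet': P(compromised) = 0.5·0.8500 / (0.5·0.8500 + 0.7·0.1500) ≈ 0.8019
After 'alert': P(compromised) = 0.5·0.8019 / (0.5·0.8019 + 0.3·0.1981) ≈ 0.8709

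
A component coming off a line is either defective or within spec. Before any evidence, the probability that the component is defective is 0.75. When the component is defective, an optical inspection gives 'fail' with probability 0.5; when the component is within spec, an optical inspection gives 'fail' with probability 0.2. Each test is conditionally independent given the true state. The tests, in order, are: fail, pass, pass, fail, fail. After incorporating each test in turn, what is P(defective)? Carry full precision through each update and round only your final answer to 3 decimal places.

After 'fail': P(defective) = 0.5·0.7500 / (0.5·0.7500 + 0.2·0.2500) ≈ 0.8824
After 'pass': P(defective) = 0.5·0.8824 / (0.5·0.8824 + 0.8·0.1176) ≈ 0.8242
After 'pass': P(defective) = 0.5·0.8242 / (0.5·0.8242 + 0.8·0.1758) ≈ 0.7455
After 'fail': P(defective) = 0.5·0.7455 / (0.5·0.7455 + 0.2·0.2545) ≈ 0.8799
After 'fail': P(defective) = 0.5·0.8799 / (0.5·0.8799 + 0.2·0.1201) ≈ 0.9482

0.948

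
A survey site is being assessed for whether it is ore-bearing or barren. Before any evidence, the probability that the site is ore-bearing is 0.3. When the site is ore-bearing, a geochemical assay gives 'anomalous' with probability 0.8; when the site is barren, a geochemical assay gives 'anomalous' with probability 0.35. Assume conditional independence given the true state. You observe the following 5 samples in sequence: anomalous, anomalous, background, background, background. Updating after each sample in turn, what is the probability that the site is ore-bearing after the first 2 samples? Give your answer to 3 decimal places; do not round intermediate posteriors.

0.691

After 'anomalous': P(ore) = 0.8·0.3000 / (0.8·0.3000 + 0.35·0.7000) ≈ 0.4948
After 'anomalous': P(ore) = 0.8·0.4948 / (0.8·0.4948 + 0.35·0.5052) ≈ 0.6913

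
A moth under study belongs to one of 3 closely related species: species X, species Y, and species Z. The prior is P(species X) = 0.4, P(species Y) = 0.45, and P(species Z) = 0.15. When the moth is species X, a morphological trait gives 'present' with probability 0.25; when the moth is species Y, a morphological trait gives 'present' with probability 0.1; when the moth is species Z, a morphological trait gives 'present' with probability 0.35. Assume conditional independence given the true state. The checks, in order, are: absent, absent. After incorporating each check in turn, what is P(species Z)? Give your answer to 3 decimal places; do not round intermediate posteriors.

0.097

After 'absent': normaliser = 0.75·0.4000 + 0.9·0.4500 + 0.65·0.1500; P(species X) ≈ 0.3738, P(species Y) ≈ 0.5047, P(species Z) ≈ 0.1215
After 'absent': normaliser = 0.75·0.3738 + 0.9·0.5047 + 0.65·0.1215; P(species X) ≈ 0.3446, P(species Y) ≈ 0.5583, P(species Z) ≈ 0.0971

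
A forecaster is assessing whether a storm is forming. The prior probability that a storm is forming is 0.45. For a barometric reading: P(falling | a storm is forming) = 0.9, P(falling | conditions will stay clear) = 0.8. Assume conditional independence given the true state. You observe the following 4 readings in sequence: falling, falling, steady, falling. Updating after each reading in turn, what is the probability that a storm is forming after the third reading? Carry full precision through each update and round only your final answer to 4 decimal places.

0.3411

After 'falling': P(storm) = 0.9·0.4500 / (0.9·0.4500 + 0.8·0.5500) ≈ 0.4793
After 'falling': P(storm) = 0.9·0.4793 / (0.9·0.4793 + 0.8·0.5207) ≈ 0.5087
After 'steady': P(storm) = 0.1·0.5087 / (0.1·0.5087 + 0.2·0.4913) ≈ 0.3411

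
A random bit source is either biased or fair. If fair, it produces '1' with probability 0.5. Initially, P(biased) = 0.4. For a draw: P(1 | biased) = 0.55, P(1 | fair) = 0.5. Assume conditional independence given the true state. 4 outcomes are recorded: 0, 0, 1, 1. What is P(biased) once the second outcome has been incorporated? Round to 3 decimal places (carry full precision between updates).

After '0': P(biased) = 0.45·0.4000 / (0.45·0.4000 + 0.5·0.6000) ≈ 0.3750
After '0': P(biased) = 0.45·0.3750 / (0.45·0.3750 + 0.5·0.6250) ≈ 0.3506

0.351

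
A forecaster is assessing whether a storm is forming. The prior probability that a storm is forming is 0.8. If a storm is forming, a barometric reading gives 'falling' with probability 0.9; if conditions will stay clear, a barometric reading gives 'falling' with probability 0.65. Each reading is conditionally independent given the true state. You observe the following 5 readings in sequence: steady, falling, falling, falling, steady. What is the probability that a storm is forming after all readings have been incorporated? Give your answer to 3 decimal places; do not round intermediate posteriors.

After 'steady': P(storm) = 0.1·0.8000 / (0.1·0.8000 + 0.35·0.2000) ≈ 0.5333
After 'falling': P(storm) = 0.9·0.5333 / (0.9·0.5333 + 0.65·0.4667) ≈ 0.6128
After 'falling': P(storm) = 0.9·0.6128 / (0.9·0.6128 + 0.65·0.3872) ≈ 0.6866
After 'falling': P(storm) = 0.9·0.6866 / (0.9·0.6866 + 0.65·0.3134) ≈ 0.7521
After 'steady': P(storm) = 0.1·0.7521 / (0.1·0.7521 + 0.35·0.2479) ≈ 0.4643

0.464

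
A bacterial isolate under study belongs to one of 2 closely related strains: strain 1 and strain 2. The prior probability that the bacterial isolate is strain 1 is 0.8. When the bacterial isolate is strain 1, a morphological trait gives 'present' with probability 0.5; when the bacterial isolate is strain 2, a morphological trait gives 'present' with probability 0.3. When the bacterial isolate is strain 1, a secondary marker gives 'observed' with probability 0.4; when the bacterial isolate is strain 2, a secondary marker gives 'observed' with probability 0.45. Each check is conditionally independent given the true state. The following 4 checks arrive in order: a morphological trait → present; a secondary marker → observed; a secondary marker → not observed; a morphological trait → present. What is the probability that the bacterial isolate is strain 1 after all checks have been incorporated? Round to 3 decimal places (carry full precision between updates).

After a morphological trait='present': P(strain 1) = 0.5·0.8000 / (0.5·0.8000 + 0.3·0.2000) ≈ 0.8696
After a secondary marker='observed': P(strain 1) = 0.4·0.8696 / (0.4·0.8696 + 0.45·0.1304) ≈ 0.8556
After a secondary marker='not observed': P(strain 1) = 0.6·0.8556 / (0.6·0.8556 + 0.55·0.1444) ≈ 0.8660
After a morphological trait='present': P(strain 1) = 0.5·0.8660 / (0.5·0.8660 + 0.3·0.1340) ≈ 0.9151

0.915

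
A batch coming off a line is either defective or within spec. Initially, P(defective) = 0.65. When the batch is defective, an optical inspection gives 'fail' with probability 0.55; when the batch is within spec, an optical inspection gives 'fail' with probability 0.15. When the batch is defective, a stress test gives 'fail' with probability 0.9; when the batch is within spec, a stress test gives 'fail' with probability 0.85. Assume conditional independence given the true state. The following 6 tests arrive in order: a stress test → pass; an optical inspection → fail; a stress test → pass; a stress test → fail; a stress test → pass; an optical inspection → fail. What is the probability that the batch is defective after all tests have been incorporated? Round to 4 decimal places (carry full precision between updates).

After a stress test='pass': P(defective) = 0.1·0.6500 / (0.1·0.6500 + 0.15·0.3500) ≈ 0.5532
After an optical inspection='fail': P(defective) = 0.55·0.5532 / (0.55·0.5532 + 0.15·0.4468) ≈ 0.8195
After a stress test='pass': P(defective) = 0.1·0.8195 / (0.1·0.8195 + 0.15·0.1805) ≈ 0.7516
After a stress test='fail': P(defective) = 0.9·0.7516 / (0.9·0.7516 + 0.85·0.2484) ≈ 0.7622
After a stress test='pass': P(defective) = 0.1·0.7622 / (0.1·0.7622 + 0.15·0.2378) ≈ 0.6812
After an optical inspection='fail': P(defective) = 0.55·0.6812 / (0.55·0.6812 + 0.15·0.3188) ≈ 0.8868

0.8868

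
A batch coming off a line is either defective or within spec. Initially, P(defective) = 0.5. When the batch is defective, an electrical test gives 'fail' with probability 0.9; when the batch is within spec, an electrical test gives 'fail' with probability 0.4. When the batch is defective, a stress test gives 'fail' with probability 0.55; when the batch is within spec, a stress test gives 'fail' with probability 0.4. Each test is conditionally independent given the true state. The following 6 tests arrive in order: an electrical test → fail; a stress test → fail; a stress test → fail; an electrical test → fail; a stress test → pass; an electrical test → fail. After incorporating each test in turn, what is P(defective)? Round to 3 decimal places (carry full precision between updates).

0.942

After an electrical test='fail': P(defective) = 0.9·0.5000 / (0.9·0.5000 + 0.4·0.5000) ≈ 0.6923
After a stress test='fail': P(defective) = 0.55·0.6923 / (0.55·0.6923 + 0.4·0.3077) ≈ 0.7557
After a stress test='fail': P(defective) = 0.55·0.7557 / (0.55·0.7557 + 0.4·0.2443) ≈ 0.8097
After an electrical test='fail': P(defective) = 0.9·0.8097 / (0.9·0.8097 + 0.4·0.1903) ≈ 0.9054
After a stress test='pass': P(defective) = 0.45·0.9054 / (0.45·0.9054 + 0.6·0.0946) ≈ 0.8777
After an electrical test='fail': P(defective) = 0.9·0.8777 / (0.9·0.8777 + 0.4·0.1223) ≈ 0.9417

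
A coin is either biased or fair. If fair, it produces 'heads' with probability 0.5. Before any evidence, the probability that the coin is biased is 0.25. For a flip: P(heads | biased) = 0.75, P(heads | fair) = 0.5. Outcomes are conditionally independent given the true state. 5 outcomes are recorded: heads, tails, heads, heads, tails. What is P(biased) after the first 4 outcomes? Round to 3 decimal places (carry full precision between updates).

0.360

After 'heads': P(biased) = 0.75·0.2500 / (0.75·0.2500 + 0.5·0.7500) ≈ 0.3333
After 'tails': P(biased) = 0.25·0.3333 / (0.25·0.3333 + 0.5·0.6667) ≈ 0.2000
After 'heads': P(biased) = 0.75·0.2000 / (0.75·0.2000 + 0.5·0.8000) ≈ 0.2727
After 'heads': P(biased) = 0.75·0.2727 / (0.75·0.2727 + 0.5·0.7273) ≈ 0.3600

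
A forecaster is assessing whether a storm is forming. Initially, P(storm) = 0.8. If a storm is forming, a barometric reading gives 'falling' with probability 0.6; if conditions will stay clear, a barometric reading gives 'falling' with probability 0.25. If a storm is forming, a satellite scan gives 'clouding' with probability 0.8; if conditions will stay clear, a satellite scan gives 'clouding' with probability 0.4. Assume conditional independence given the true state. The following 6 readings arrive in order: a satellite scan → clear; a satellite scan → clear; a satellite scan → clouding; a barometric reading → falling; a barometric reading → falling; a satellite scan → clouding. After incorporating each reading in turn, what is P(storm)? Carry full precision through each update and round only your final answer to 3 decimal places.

Each posterior becomes the prior for the next update.
After a satellite scan='clear': P(storm) = 0.2·0.8000 / (0.2·0.8000 + 0.6·0.2000) ≈ 0.5714
After a satellite scan='clear': P(storm) = 0.2·0.5714 / (0.2·0.5714 + 0.6·0.4286) ≈ 0.3077
After a satellite scan='clouding': P(storm) = 0.8·0.3077 / (0.8·0.3077 + 0.4·0.6923) ≈ 0.4706
After a barometric reading='falling': P(storm) = 0.6·0.4706 / (0.6·0.4706 + 0.25·0.5294) ≈ 0.6809
After a barometric reading='falling': P(storm) = 0.6·0.6809 / (0.6·0.6809 + 0.25·0.3191) ≈ 0.8366
After a satellite scan='clouding': P(storm) = 0.8·0.8366 / (0.8·0.8366 + 0.4·0.1634) ≈ 0.9110

0.911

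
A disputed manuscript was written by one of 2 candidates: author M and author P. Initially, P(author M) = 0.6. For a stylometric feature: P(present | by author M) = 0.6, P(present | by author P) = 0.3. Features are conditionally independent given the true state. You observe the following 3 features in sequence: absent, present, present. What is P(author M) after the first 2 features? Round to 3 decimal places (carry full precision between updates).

0.632

Apply Bayes' rule sequentially, carrying P(author M) forward.
After 'absent': P(author M) = 0.4·0.6000 / (0.4·0.6000 + 0.7·0.4000) ≈ 0.4615
After 'present': P(author M) = 0.6·0.4615 / (0.6·0.4615 + 0.3·0.5385) ≈ 0.6316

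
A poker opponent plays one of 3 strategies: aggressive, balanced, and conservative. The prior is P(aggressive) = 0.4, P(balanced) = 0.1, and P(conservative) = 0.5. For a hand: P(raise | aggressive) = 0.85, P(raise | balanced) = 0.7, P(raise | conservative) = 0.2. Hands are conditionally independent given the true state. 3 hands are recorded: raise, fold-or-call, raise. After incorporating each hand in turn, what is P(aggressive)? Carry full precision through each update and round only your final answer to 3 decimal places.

After 'raise': normaliser = 0.85·0.4000 + 0.7·0.1000 + 0.2·0.5000; P(aggressive) ≈ 0.6667, P(balanced) ≈ 0.1373, P(conservative) ≈ 0.1961
After 'fold-or-call': normaliser = 0.15·0.6667 + 0.3·0.1373 + 0.8·0.1961; P(aggressive) ≈ 0.3355, P(balanced) ≈ 0.1382, P(conservative) ≈ 0.5263
After 'raise': normaliser = 0.85·0.3355 + 0.7·0.1382 + 0.2·0.5263; P(aggressive) ≈ 0.5854, P(balanced) ≈ 0.1985, P(conservative) ≈ 0.2161

0.585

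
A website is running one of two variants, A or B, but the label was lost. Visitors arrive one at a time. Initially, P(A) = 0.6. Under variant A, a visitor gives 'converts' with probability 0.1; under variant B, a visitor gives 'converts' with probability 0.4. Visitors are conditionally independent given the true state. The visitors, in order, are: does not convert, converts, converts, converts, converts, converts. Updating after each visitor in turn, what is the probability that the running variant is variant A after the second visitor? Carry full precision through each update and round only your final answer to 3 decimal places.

0.360

Each posterior becomes the prior for the next update.
After 'does not convert': P(A) = 0.9·0.6000 / (0.9·0.6000 + 0.6·0.4000) ≈ 0.6923
After 'converts': P(A) = 0.1·0.6923 / (0.1·0.6923 + 0.4·0.3077) ≈ 0.3600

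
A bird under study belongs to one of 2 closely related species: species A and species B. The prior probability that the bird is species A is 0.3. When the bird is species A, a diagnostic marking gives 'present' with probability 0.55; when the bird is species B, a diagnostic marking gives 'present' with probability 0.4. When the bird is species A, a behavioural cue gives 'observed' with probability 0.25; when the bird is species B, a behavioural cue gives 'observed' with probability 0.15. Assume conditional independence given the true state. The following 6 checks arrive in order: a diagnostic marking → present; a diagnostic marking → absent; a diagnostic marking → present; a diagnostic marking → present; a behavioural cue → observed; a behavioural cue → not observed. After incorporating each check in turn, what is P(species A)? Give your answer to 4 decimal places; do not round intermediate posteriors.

After a diagnostic marking='present': P(species A) = 0.55·0.3000 / (0.55·0.3000 + 0.4·0.7000) ≈ 0.3708
After a diagnostic marking='absent': P(species A) = 0.45·0.3708 / (0.45·0.3708 + 0.6·0.6292) ≈ 0.3065
After a diagnostic marking='present': P(species A) = 0.55·0.3065 / (0.55·0.3065 + 0.4·0.6935) ≈ 0.3780
After a diagnostic marking='present': P(species A) = 0.55·0.3780 / (0.55·0.3780 + 0.4·0.6220) ≈ 0.4552
After a behavioural cue='observed': P(species A) = 0.25·0.4552 / (0.25·0.4552 + 0.15·0.5448) ≈ 0.5821
After a behavioural cue='not observed': P(species A) = 0.75·0.5821 / (0.75·0.5821 + 0.85·0.4179) ≈ 0.5513

0.5513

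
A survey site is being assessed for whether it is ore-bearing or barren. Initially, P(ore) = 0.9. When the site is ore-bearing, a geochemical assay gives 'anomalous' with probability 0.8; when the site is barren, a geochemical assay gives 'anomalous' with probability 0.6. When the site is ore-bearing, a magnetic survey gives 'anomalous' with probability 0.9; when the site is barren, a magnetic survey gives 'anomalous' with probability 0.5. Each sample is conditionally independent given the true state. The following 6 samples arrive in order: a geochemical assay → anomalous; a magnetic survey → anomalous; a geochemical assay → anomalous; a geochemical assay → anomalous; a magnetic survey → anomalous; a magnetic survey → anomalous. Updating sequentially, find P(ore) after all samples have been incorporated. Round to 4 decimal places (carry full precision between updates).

After a geochemical assay='anomalous': P(ore) = 0.8·0.9000 / (0.8·0.9000 + 0.6·0.1000) ≈ 0.9231
After a magnetic survey='anomalous': P(ore) = 0.9·0.9231 / (0.9·0.9231 + 0.5·0.0769) ≈ 0.9558
After a geochemical assay='anomalous': P(ore) = 0.8·0.9558 / (0.8·0.9558 + 0.6·0.0442) ≈ 0.9664
After a geochemical assay='anomalous': P(ore) = 0.8·0.9664 / (0.8·0.9664 + 0.6·0.0336) ≈ 0.9746
After a magnetic survey='anomalous': P(ore) = 0.9·0.9746 / (0.9·0.9746 + 0.5·0.0254) ≈ 0.9857
After a magnetic survey='anomalous': P(ore) = 0.9·0.9857 / (0.9·0.9857 + 0.5·0.0143) ≈ 0.9920

0.9920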